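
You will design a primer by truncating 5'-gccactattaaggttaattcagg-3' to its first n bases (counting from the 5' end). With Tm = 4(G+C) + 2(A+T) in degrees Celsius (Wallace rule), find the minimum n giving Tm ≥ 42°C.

First 14 bases: GCCACTATTAAGGT → Tm = 40°C (< 42°C)
First 15 bases: GCCACTATTAAGGTT → Tm = 42°C (≥ 42°C)
Each additional base adds 2°C (A/T) or 4°C (G/C), so Tm is non-decreasing in n; n = 15 is the first length to reach 42°C.

n = 15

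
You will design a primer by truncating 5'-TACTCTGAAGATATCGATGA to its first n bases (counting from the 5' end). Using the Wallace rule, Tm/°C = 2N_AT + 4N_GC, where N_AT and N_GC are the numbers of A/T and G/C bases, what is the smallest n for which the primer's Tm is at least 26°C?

n = 10

First 9 bases: TACTCTGAA → Tm = 24°C (< 26°C)
First 10 bases: TACTCTGAAG → Tm = 28°C (≥ 26°C)
Each additional base adds 2°C (A/T) or 4°C (G/C), so Tm is non-decreasing in n; n = 10 is the first length to reach 26°C.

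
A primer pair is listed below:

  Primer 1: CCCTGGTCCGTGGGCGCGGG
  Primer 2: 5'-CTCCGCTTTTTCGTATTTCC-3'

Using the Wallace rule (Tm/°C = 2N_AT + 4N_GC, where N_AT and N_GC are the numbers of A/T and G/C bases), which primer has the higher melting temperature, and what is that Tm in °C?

Primer 1, 74°C

Primer 1: A+T=3, G+C=17 → Tm = 2(3)+4(17) = 74°C
Primer 2: A+T=11, G+C=9 → Tm = 2(11)+4(9) = 58°C
74°C vs 58°C → primer 1 is higher.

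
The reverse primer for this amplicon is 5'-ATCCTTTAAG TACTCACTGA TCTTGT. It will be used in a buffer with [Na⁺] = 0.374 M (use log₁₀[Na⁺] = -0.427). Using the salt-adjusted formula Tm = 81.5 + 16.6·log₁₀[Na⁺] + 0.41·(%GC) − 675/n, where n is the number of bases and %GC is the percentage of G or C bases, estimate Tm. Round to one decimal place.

62.6°C

Length n = 26. Scanning the sequence gives C=6, G=3, T=11, A=6.
G+C = 9, so %GC = 9/26 × 100 = 34.615%
Salt term: 16.6 × (-0.427) = -7.088
GC term: 0.41 × 34.615 = 14.192; length term: −675/26 = −25.962
Tm = 81.5 + (-7.088) + 14.192 − 25.962 = 62.642 → 62.6°C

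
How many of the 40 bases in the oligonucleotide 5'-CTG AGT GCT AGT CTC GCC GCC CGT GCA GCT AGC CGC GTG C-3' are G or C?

28

Scanning the sequence gives G=13, A=4, C=15, T=8.
Total G or C: 13 + 15 = 28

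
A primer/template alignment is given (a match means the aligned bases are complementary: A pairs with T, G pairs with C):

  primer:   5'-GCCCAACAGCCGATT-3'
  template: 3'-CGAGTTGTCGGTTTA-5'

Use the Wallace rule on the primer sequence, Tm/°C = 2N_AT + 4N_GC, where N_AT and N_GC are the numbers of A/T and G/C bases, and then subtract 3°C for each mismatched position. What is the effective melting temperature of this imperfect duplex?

39°C

Primer base counts: A=4, T=2, G=3, C=6 → A+T=6, G+C=9
Perfect-match Tm = 2(6) + 4(9) = 12 + 36 = 48°C
Mismatches (positions where the bases are not complementary): 3 (at positions 3, 12, 14)
Effective Tm = 48 − 3×3 = 48 − 9 = 39°C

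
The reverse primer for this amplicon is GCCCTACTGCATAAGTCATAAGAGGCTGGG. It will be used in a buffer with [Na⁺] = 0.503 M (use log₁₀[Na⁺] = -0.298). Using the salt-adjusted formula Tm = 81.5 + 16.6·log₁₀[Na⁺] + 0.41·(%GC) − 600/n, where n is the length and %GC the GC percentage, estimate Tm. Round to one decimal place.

Length n = 30. Counting bases: G=9, C=7, A=8, T=6
G+C = 16, so %GC = 16/30 × 100 = 53.333%
Salt term: 16.6 × (-0.298) = -4.947
GC term: 0.41 × 53.333 = 21.867; length term: −600/30 = −20
Tm = 81.5 + (-4.947) + 21.867 − 20 = 78.42 → 78.4°C

78.4°C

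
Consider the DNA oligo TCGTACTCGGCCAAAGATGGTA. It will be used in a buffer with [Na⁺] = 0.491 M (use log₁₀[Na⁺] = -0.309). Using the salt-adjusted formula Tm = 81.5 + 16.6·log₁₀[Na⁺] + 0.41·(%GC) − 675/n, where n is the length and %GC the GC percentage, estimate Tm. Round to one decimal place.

66.2°C

Length n = 22. Base counts: A=6, G=6, T=5, C=5
G+C = 11, so %GC = 11/22 × 100 = 50%
Salt term: 16.6 × (-0.309) = -5.129
GC term: 0.41 × 50 = 20.5; length term: −675/22 = −30.682
Tm = 81.5 + (-5.129) + 20.5 − 30.682 = 66.189 → 66.2°C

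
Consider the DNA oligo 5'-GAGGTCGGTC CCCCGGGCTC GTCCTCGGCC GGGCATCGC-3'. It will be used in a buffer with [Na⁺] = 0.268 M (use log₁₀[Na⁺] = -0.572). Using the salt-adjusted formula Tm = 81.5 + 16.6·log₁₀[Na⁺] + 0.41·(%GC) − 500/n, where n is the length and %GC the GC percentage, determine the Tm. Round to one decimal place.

91.8°C

Length n = 39. Scanning the sequence gives C=16, A=2, T=6, G=15.
G+C = 31, so %GC = 31/39 × 100 = 79.487%
Salt term: 16.6 × (-0.572) = -9.495
GC term: 0.41 × 79.487 = 32.59; length term: −500/39 = −12.821
Tm = 81.5 + (-9.495) + 32.59 − 12.821 = 91.774 → 91.8°C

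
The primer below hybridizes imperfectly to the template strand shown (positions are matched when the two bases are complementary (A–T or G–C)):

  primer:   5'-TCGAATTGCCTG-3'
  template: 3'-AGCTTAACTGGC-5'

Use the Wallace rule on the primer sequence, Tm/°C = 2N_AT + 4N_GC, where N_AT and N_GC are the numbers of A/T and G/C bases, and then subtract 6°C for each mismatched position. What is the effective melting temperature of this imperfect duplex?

24°C

Primer base counts: A=2, T=4, G=3, C=3 → A+T=6, G+C=6
Perfect-match Tm = 2(6) + 4(6) = 12 + 24 = 36°C
Mismatches (positions where the bases are not complementary): 2 (at positions 9, 11)
Effective Tm = 36 − 2×6 = 36 − 12 = 24°C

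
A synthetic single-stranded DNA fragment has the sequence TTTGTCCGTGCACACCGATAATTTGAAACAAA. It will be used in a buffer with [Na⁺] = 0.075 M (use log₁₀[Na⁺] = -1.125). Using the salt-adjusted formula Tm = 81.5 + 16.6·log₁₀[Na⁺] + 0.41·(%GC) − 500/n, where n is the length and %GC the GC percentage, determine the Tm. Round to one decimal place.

62.6°C

Length n = 32. Base counts: G=5, T=9, A=11, C=7
G+C = 12, so %GC = 12/32 × 100 = 37.5%
Salt term: 16.6 × (-1.125) = -18.675
GC term: 0.41 × 37.5 = 15.375; length term: −500/32 = −15.625
Tm = 81.5 + (-18.675) + 15.375 − 15.625 = 62.575 → 62.6°C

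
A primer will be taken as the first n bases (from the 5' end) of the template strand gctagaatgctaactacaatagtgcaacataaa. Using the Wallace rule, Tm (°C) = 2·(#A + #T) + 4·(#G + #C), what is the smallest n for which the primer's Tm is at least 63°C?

n = 24

First 23 bases: GCTAGAATGCTAACTACAATAGT → Tm = 62°C (< 63°C)
First 24 bases: GCTAGAATGCTAACTACAATAGTG → Tm = 66°C (≥ 63°C)
Each additional base adds 2°C (A/T) or 4°C (G/C), so Tm is non-decreasing in n; n = 24 is the first length to reach 63°C.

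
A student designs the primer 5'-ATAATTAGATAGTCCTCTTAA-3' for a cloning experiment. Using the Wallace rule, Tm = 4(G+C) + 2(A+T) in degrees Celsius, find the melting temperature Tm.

Base counts: T=8, A=8, G=2, C=3
A+T = 16, G+C = 5
Tm = 2×16 + 4×5 = 52°C

52°C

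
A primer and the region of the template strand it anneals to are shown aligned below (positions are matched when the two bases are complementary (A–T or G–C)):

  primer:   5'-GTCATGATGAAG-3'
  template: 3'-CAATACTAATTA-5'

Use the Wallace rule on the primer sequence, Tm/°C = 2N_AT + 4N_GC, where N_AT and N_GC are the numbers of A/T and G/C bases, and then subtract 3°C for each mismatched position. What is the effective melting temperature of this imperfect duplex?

25°C

Primer base counts: A=4, T=3, G=4, C=1 → A+T=7, G+C=5
Perfect-match Tm = 2(7) + 4(5) = 14 + 20 = 34°C
Mismatches (positions where the bases are not complementary): 3 (at positions 3, 9, 12)
Effective Tm = 34 − 3×3 = 34 − 9 = 25°C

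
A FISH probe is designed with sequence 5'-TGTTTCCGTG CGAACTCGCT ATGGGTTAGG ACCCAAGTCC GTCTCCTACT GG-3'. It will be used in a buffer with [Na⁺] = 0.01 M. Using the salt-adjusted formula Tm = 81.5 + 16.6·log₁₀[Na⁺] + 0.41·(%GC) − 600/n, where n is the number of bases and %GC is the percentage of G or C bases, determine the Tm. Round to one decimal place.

59.6°C

Length n = 52. Scanning the sequence gives T=15, G=14, A=8, C=15.
G+C = 29, so %GC = 29/52 × 100 = 55.769%
Salt term: 16.6 × (-2) = -33.2
GC term: 0.41 × 55.769 = 22.865; length term: −600/52 = −11.538
Tm = 81.5 + (-33.2) + 22.865 − 11.538 = 59.627 → 59.6°C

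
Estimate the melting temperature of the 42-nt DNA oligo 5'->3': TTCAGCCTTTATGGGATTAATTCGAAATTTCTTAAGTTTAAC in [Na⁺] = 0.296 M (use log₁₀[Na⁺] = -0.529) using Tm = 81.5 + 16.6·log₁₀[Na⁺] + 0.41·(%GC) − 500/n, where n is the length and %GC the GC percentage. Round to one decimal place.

Length n = 42. Counting bases: G=6, T=18, A=12, C=6
G+C = 12, so %GC = 12/42 × 100 = 28.571%
Salt term: 16.6 × (-0.529) = -8.781
GC term: 0.41 × 28.571 = 11.714; length term: −500/42 = −11.905
Tm = 81.5 + (-8.781) + 11.714 − 11.905 = 72.528 → 72.5°C

72.5°C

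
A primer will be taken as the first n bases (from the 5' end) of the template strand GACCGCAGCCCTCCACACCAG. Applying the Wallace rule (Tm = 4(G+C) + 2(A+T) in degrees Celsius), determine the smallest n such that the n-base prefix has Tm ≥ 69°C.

n = 21

First 20 bases: GACCGCAGCCCTCCACACCA → Tm = 68°C (< 69°C)
First 21 bases: GACCGCAGCCCTCCACACCAG → Tm = 72°C (≥ 69°C)
Since every base adds ≥2°C, Tm only increases with n, so the threshold is first crossed at n = 21.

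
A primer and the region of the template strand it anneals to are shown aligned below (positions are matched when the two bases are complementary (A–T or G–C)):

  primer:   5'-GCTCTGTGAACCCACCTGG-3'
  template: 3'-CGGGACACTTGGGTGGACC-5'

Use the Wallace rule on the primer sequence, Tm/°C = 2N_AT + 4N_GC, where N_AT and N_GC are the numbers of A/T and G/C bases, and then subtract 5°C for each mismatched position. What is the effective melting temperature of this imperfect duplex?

57°C

Primer base counts: A=3, T=4, G=5, C=7 → A+T=7, G+C=12
Perfect-match Tm = 2(7) + 4(12) = 14 + 48 = 62°C
Mismatches (positions where the bases are not complementary): 1 (at position 3)
Effective Tm = 62 − 1×5 = 62 − 5 = 57°C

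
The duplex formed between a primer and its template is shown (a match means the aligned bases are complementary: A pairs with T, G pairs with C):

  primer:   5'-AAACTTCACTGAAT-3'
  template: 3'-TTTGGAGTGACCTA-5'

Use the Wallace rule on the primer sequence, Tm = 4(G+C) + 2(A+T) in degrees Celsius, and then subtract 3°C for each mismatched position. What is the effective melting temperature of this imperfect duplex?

Primer base counts: A=6, T=4, G=1, C=3 → A+T=10, G+C=4
Perfect-match Tm = 2(10) + 4(4) = 20 + 16 = 36°C
Mismatches (positions where the bases are not complementary): 2 (at positions 5, 12)
Effective Tm = 36 − 2×3 = 36 − 6 = 30°C

30°C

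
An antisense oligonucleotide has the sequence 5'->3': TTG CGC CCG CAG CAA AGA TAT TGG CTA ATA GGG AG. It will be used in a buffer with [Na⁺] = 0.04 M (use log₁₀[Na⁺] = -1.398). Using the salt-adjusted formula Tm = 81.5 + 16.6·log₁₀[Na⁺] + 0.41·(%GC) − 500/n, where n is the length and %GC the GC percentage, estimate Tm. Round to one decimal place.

Length n = 35. C=7, G=11, T=7, A=10
G+C = 18, so %GC = 18/35 × 100 = 51.429%
Salt term: 16.6 × (-1.398) = -23.207
GC term: 0.41 × 51.429 = 21.086; length term: −500/35 = −14.286
Tm = 81.5 + (-23.207) + 21.086 − 14.286 = 65.093 → 65.1°C

65.1°C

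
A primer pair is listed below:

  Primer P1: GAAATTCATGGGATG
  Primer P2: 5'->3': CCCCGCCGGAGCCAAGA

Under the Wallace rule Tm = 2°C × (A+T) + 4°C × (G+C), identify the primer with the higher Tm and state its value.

Primer P1: A+T=9, G+C=6 → Tm = 2(9)+4(6) = 42°C
Primer P2: A+T=4, G+C=13 → Tm = 2(4)+4(13) = 60°C
42°C vs 60°C → primer P2 is higher.

Primer P2, 60°C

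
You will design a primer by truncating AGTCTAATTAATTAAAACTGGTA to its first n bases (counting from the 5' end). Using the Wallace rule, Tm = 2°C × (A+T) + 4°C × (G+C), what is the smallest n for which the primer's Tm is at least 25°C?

n = 11

First 10 bases: AGTCTAATTA → Tm = 24°C (< 25°C)
First 11 bases: AGTCTAATTAA → Tm = 26°C (≥ 25°C)
Since every base adds ≥2°C, Tm only increases with n, so the threshold is first crossed at n = 11.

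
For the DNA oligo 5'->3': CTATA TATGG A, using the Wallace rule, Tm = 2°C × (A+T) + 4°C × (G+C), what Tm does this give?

28°C

Counting bases: C=1, G=2, A=4, T=4
A+T = 8, G+C = 3
Tm = 2(8) + 4(3) = 16 + 12 = 28°C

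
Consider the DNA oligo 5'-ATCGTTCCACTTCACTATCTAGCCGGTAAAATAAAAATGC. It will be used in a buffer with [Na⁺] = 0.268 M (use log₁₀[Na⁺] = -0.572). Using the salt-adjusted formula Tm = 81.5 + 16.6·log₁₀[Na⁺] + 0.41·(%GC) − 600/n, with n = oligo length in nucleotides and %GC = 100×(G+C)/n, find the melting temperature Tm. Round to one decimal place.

Length n = 40. Base counts: A=14, G=5, T=11, C=10
G+C = 15, so %GC = 15/40 × 100 = 37.5%
Salt term: 16.6 × (-0.572) = -9.495
GC term: 0.41 × 37.5 = 15.375; length term: −600/40 = −15
Tm = 81.5 + (-9.495) + 15.375 − 15 = 72.38 → 72.4°C

72.4°C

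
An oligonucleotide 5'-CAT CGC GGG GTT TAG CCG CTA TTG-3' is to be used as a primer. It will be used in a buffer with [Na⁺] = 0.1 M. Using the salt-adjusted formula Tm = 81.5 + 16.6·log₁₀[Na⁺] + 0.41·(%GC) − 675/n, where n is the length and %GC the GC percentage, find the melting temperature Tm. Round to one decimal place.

Length n = 24. Counting bases: T=7, G=8, A=3, C=6
G+C = 14, so %GC = 14/24 × 100 = 58.333%
Salt term: 16.6 × (-1) = -16.6
GC term: 0.41 × 58.333 = 23.917; length term: −675/24 = −28.125
Tm = 81.5 + (-16.6) + 23.917 − 28.125 = 60.692 → 60.7°C

60.7°C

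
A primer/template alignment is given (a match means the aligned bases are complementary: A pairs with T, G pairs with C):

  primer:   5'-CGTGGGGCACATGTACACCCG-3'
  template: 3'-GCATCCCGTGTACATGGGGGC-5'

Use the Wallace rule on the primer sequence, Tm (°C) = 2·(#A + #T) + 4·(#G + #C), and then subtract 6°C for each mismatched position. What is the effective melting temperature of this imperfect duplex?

58°C

Primer base counts: A=4, T=3, G=7, C=7 → A+T=7, G+C=14
Perfect-match Tm = 2(7) + 4(14) = 14 + 56 = 70°C
Mismatches (positions where the bases are not complementary): 2 (at positions 4, 17)
Effective Tm = 70 − 2×6 = 70 − 12 = 58°C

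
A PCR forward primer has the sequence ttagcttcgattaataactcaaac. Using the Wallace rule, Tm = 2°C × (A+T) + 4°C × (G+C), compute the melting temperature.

Scanning the sequence gives G=2, A=9, T=8, C=5.
A+T = 17, G+C = 7
Tm = 2(17) + 4(7) = 34 + 28 = 62°C

62°C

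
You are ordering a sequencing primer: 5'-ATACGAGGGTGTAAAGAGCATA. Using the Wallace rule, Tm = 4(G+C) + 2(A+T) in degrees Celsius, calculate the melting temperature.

62°C

Scanning the sequence gives C=2, T=4, G=7, A=9.
So N_AT = 13 and N_GC = 9.
Tm = 2×13 + 4×9 = 62°C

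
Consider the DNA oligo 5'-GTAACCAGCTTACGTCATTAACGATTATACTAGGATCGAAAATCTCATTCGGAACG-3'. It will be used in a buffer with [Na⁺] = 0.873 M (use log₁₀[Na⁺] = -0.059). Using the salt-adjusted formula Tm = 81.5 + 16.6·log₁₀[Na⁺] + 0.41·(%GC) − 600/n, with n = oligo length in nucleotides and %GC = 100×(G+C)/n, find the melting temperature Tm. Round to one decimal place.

85.9°C

Length n = 56. T=15, A=19, G=10, C=12
G+C = 22, so %GC = 22/56 × 100 = 39.286%
Salt term: 16.6 × (-0.059) = -0.979
GC term: 0.41 × 39.286 = 16.107; length term: −600/56 = −10.714
Tm = 81.5 + (-0.979) + 16.107 − 10.714 = 85.914 → 85.9°C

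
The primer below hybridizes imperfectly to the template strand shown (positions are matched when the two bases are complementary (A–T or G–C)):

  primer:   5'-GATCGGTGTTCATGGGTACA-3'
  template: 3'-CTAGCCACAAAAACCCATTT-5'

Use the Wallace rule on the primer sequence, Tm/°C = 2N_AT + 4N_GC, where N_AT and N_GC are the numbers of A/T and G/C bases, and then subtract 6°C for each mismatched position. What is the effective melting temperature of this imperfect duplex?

42°C

Primer base counts: A=4, T=6, G=7, C=3 → A+T=10, G+C=10
Perfect-match Tm = 2(10) + 4(10) = 20 + 40 = 60°C
Mismatches (positions where the bases are not complementary): 3 (at positions 11, 12, 19)
Effective Tm = 60 − 3×6 = 60 − 18 = 42°C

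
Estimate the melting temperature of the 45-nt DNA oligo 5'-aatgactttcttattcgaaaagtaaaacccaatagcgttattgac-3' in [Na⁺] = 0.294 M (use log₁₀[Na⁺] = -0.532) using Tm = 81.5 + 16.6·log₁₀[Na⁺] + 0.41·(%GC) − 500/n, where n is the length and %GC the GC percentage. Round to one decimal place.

Length n = 45. C=8, A=17, T=14, G=6
G+C = 14, so %GC = 14/45 × 100 = 31.111%
Salt term: 16.6 × (-0.532) = -8.831
GC term: 0.41 × 31.111 = 12.756; length term: −500/45 = −11.111
Tm = 81.5 + (-8.831) + 12.756 − 11.111 = 74.314 → 74.3°C

74.3°C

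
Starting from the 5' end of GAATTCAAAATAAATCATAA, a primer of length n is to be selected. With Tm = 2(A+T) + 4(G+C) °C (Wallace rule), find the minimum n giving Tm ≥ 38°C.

n = 16

First 15 bases: GAATTCAAAATAAAT → Tm = 34°C (< 38°C)
First 16 bases: GAATTCAAAATAAATC → Tm = 38°C (≥ 38°C)
Each additional base adds 2°C (A/T) or 4°C (G/C), so Tm is non-decreasing in n; n = 16 is the first length to reach 38°C.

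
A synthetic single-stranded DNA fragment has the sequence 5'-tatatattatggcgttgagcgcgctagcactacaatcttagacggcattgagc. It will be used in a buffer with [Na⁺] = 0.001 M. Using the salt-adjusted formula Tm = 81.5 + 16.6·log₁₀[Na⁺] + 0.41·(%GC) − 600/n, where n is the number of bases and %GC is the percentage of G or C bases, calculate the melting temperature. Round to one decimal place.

Length n = 53. Scanning the sequence gives C=11, G=13, A=14, T=15.
G+C = 24, so %GC = 24/53 × 100 = 45.283%
Salt term: 16.6 × (-3) = -49.8
GC term: 0.41 × 45.283 = 18.566; length term: −600/53 = −11.321
Tm = 81.5 + (-49.8) + 18.566 − 11.321 = 38.945 → 38.9°C

38.9°C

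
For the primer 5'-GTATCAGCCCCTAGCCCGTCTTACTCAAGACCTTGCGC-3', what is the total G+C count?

22

Scanning the sequence gives C=15, G=7, T=9, A=7.
Total G or C: 7 + 15 = 22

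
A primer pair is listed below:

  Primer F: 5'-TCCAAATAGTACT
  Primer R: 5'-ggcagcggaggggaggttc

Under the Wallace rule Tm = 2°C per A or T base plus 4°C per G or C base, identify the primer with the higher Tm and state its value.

Primer R, 66°C

Primer F: A+T=9, G+C=4 → Tm = 2(9)+4(4) = 34°C
Primer R: A+T=5, G+C=14 → Tm = 2(5)+4(14) = 66°C
34°C vs 66°C → primer R is higher.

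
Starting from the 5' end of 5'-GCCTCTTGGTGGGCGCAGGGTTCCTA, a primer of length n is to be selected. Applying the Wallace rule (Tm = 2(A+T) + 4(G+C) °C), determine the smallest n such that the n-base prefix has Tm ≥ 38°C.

First 11 bases: GCCTCTTGGTG → Tm = 36°C (< 38°C)
First 12 bases: GCCTCTTGGTGG → Tm = 40°C (≥ 38°C)
Each additional base adds 2°C (A/T) or 4°C (G/C), so Tm is non-decreasing in n; n = 12 is the first length to reach 38°C.

n = 12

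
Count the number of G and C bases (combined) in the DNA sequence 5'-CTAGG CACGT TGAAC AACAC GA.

Counting bases: A=8, C=6, G=5, T=3
G+C = 5 + 6 = 11

11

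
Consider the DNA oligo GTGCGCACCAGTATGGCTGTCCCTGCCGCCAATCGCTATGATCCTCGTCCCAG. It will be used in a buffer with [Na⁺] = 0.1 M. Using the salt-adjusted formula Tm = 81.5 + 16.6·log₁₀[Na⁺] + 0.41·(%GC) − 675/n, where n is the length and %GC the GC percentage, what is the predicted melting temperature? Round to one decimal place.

77.7°C

Length n = 53. C=20, T=12, G=13, A=8
G+C = 33, so %GC = 33/53 × 100 = 62.264%
Salt term: 16.6 × (-1) = -16.6
GC term: 0.41 × 62.264 = 25.528; length term: −675/53 = −12.736
Tm = 81.5 + (-16.6) + 25.528 − 12.736 = 77.692 → 77.7°C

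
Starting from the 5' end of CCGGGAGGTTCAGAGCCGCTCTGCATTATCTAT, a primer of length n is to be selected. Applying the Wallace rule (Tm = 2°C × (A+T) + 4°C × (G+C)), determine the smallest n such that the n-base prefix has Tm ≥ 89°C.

First 27 bases: CCGGGAGGTTCAGAGCCGCTCTGCATT → Tm = 88°C (< 89°C)
First 28 bases: CCGGGAGGTTCAGAGCCGCTCTGCATTA → Tm = 90°C (≥ 89°C)
Since every base adds ≥2°C, Tm only increases with n, so the threshold is first crossed at n = 28.

n = 28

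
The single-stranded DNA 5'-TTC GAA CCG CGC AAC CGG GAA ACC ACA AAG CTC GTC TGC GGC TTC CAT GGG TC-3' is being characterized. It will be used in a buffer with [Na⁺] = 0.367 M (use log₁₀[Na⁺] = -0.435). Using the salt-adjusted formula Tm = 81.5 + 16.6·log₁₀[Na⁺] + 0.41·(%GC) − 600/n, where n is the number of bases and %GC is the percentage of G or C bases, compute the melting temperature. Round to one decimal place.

87.7°C

Length n = 53. Base counts: C=18, A=12, G=14, T=9
G+C = 32, so %GC = 32/53 × 100 = 60.377%
Salt term: 16.6 × (-0.435) = -7.221
GC term: 0.41 × 60.377 = 24.755; length term: −600/53 = −11.321
Tm = 81.5 + (-7.221) + 24.755 − 11.321 = 87.713 → 87.7°C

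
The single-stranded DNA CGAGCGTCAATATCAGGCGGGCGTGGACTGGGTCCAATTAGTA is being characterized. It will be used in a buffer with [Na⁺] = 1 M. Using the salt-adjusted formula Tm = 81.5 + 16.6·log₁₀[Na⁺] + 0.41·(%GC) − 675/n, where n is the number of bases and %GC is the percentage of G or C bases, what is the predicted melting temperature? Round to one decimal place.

88.7°C

Length n = 43. Scanning the sequence gives T=9, G=15, A=10, C=9.
G+C = 24, so %GC = 24/43 × 100 = 55.814%
Salt term: 16.6 × (0) = 0
GC term: 0.41 × 55.814 = 22.884; length term: −675/43 = −15.698
Tm = 81.5 + (0) + 22.884 − 15.698 = 88.686 → 88.7°C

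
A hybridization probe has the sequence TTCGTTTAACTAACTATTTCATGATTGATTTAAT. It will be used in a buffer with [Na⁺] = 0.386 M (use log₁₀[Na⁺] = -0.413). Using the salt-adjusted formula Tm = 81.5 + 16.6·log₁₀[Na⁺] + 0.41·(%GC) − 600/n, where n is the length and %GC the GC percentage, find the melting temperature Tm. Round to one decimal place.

65.4°C

Length n = 34. Scanning the sequence gives G=3, T=17, C=4, A=10.
G+C = 7, so %GC = 7/34 × 100 = 20.588%
Salt term: 16.6 × (-0.413) = -6.856
GC term: 0.41 × 20.588 = 8.441; length term: −600/34 = −17.647
Tm = 81.5 + (-6.856) + 8.441 − 17.647 = 65.438 → 65.4°C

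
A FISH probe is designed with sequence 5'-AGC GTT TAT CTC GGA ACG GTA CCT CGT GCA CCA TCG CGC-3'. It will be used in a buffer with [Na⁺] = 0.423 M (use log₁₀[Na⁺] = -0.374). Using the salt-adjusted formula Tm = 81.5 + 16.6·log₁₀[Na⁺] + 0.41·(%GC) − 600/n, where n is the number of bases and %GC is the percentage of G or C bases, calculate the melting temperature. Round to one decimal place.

84.1°C

Length n = 39. Base counts: G=10, T=9, A=7, C=13
G+C = 23, so %GC = 23/39 × 100 = 58.974%
Salt term: 16.6 × (-0.374) = -6.208
GC term: 0.41 × 58.974 = 24.179; length term: −600/39 = −15.385
Tm = 81.5 + (-6.208) + 24.179 − 15.385 = 84.086 → 84.1°C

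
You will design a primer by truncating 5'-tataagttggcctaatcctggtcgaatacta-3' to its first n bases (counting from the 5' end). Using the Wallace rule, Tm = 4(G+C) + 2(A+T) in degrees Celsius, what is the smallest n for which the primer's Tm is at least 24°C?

First 9 bases: TATAAGTTG → Tm = 22°C (< 24°C)
First 10 bases: TATAAGTTGG → Tm = 26°C (≥ 24°C)
Each additional base adds 2°C (A/T) or 4°C (G/C), so Tm is non-decreasing in n; n = 10 is the first length to reach 24°C.

n = 10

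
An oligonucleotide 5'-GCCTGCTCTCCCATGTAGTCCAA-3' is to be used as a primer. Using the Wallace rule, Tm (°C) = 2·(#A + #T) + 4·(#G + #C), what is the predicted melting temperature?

72°C

G=4, T=6, C=9, A=4
A+T = 10, G+C = 13
Tm = 2×10 + 4×13 = 72°C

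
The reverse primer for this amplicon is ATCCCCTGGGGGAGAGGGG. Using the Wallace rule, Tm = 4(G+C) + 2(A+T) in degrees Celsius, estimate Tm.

Counting bases: G=10, A=3, C=4, T=2
AT pairs contribute 5, GC pairs contribute 14.
Tm = 4·14 + 2·5 = 56 + 10 = 66°C

66°C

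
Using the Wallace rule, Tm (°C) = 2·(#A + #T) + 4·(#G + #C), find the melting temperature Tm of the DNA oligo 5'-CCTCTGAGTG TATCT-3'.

44°C

Counting bases: C=4, G=3, A=2, T=6
AT pairs contribute 8, GC pairs contribute 7.
Tm = 2×8 + 4×7 = 44°C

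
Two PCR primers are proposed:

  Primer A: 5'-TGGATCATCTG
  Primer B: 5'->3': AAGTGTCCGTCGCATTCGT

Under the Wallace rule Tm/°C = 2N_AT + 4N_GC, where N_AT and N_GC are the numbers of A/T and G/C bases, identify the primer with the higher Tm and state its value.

Primer B, 58°C

Primer A: A+T=6, G+C=5 → Tm = 2(6)+4(5) = 32°C
Primer B: A+T=9, G+C=10 → Tm = 2(9)+4(10) = 58°C
32°C vs 58°C → primer B is higher.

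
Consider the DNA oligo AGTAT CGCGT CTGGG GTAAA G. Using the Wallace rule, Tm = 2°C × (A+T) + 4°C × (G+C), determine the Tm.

64°C

Scanning the sequence gives T=5, A=5, C=3, G=8.
AT pairs contribute 10, GC pairs contribute 11.
Tm = 2(10) + 4(11) = 20 + 44 = 64°C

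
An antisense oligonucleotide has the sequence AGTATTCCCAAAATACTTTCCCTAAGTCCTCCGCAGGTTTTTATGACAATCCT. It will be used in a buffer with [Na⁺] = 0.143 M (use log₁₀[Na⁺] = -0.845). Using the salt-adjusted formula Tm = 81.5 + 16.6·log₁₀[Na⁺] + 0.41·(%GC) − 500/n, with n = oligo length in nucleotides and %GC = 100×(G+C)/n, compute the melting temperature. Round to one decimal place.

Length n = 53. Scanning the sequence gives G=6, C=15, A=14, T=18.
G+C = 21, so %GC = 21/53 × 100 = 39.623%
Salt term: 16.6 × (-0.845) = -14.027
GC term: 0.41 × 39.623 = 16.245; length term: −500/53 = −9.434
Tm = 81.5 + (-14.027) + 16.245 − 9.434 = 74.284 → 74.3°C

74.3°C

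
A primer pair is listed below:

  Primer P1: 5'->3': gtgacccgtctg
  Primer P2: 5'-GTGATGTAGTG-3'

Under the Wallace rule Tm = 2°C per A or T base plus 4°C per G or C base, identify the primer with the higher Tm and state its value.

Primer P1, 40°C

Primer P1: A+T=4, G+C=8 → Tm = 2(4)+4(8) = 40°C
Primer P2: A+T=6, G+C=5 → Tm = 2(6)+4(5) = 32°C
40°C vs 32°C → primer P1 is higher.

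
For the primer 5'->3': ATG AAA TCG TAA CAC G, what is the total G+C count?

Base counts: T=3, G=3, C=3, A=7
G+C = 3 + 3 = 6

6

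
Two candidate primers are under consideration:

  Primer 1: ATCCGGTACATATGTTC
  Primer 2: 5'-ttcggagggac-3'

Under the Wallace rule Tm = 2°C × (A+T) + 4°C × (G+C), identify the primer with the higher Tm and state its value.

Primer 1: A+T=10, G+C=7 → Tm = 2(10)+4(7) = 48°C
Primer 2: A+T=4, G+C=7 → Tm = 2(4)+4(7) = 36°C
48°C vs 36°C → primer 1 is higher.

Primer 1, 48°C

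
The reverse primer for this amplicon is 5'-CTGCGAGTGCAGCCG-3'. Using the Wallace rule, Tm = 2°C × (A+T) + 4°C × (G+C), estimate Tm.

Counting bases: A=2, T=2, C=5, G=6
So N_AT = 4 and N_GC = 11.
Tm = 4·11 + 2·4 = 44 + 8 = 52°C

52°C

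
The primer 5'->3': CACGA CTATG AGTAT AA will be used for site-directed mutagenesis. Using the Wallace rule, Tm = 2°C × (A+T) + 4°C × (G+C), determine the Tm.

46°C

A=7, G=3, C=3, T=4
A+T = 11, G+C = 6
Tm = 4·6 + 2·11 = 24 + 22 = 46°C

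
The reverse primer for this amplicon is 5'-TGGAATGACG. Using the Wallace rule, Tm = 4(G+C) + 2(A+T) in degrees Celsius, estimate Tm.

30°C

Scanning the sequence gives G=4, A=3, T=2, C=1.
AT pairs contribute 5, GC pairs contribute 5.
Tm = 2×5 + 4×5 = 30°C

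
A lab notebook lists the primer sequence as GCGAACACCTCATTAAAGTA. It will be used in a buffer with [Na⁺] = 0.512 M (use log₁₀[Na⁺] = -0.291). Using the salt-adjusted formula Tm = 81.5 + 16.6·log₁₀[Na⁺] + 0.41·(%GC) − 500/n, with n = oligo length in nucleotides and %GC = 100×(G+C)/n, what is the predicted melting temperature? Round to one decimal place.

68.1°C

Length n = 20. A=8, T=4, G=3, C=5
G+C = 8, so %GC = 8/20 × 100 = 40%
Salt term: 16.6 × (-0.291) = -4.831
GC term: 0.41 × 40 = 16.4; length term: −500/20 = −25
Tm = 81.5 + (-4.831) + 16.4 − 25 = 68.069 → 68.1°C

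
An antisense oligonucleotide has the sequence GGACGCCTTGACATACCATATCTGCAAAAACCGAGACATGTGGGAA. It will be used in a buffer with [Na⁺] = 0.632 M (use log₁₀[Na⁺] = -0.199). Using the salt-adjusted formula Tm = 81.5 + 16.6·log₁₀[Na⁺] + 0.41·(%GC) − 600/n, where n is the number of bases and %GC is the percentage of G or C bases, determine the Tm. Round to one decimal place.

Length n = 46. Base counts: G=11, C=11, A=16, T=8
G+C = 22, so %GC = 22/46 × 100 = 47.826%
Salt term: 16.6 × (-0.199) = -3.303
GC term: 0.41 × 47.826 = 19.609; length term: −600/46 = −13.043
Tm = 81.5 + (-3.303) + 19.609 − 13.043 = 84.763 → 84.8°C

84.8°C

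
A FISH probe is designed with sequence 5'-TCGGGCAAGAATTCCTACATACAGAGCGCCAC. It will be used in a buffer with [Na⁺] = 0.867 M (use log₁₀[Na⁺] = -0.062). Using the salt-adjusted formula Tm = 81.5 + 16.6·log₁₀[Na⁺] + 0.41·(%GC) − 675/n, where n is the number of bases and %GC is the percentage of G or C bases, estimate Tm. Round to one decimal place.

81.2°C

Length n = 32. Base counts: C=10, T=5, A=10, G=7
G+C = 17, so %GC = 17/32 × 100 = 53.125%
Salt term: 16.6 × (-0.062) = -1.029
GC term: 0.41 × 53.125 = 21.781; length term: −675/32 = −21.094
Tm = 81.5 + (-1.029) + 21.781 − 21.094 = 81.158 → 81.2°C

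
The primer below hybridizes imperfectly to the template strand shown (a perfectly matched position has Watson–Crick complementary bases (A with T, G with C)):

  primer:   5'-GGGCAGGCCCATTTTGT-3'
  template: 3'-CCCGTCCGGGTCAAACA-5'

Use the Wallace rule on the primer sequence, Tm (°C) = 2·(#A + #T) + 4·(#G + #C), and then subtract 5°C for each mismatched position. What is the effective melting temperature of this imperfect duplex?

Primer base counts: A=2, T=5, G=6, C=4 → A+T=7, G+C=10
Perfect-match Tm = 2(7) + 4(10) = 14 + 40 = 54°C
Mismatches (positions where the bases are not complementary): 1 (at position 12)
Effective Tm = 54 − 1×5 = 54 − 5 = 49°C

49°C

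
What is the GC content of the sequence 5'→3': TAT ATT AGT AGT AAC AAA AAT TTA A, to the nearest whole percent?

A=13, C=1, G=2, T=9
G+C = 2 + 1 = 3 out of 25 bases
%GC = 3/25 × 100 = 12% ≈ 12%

12%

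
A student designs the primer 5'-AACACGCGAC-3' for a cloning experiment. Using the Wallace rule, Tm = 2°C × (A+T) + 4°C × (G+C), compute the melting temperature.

32°C

Counting bases: G=2, A=4, C=4, T=0
AT pairs contribute 4, GC pairs contribute 6.
Tm = 2×4 + 4×6 = 32°C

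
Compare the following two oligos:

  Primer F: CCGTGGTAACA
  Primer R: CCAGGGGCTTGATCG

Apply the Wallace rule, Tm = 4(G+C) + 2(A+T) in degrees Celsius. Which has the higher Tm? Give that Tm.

Primer F: A+T=5, G+C=6 → Tm = 2(5)+4(6) = 34°C
Primer R: A+T=5, G+C=10 → Tm = 2(5)+4(10) = 50°C
34°C vs 50°C → primer R is higher.

Primer R, 50°C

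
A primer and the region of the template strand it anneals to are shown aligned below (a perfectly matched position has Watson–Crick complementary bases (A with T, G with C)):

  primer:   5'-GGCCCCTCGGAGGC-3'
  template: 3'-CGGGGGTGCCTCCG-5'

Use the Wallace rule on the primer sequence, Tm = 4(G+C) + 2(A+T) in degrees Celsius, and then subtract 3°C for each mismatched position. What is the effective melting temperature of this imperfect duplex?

46°C

Primer base counts: A=1, T=1, G=6, C=6 → A+T=2, G+C=12
Perfect-match Tm = 2(2) + 4(12) = 4 + 48 = 52°C
Mismatches (positions where the bases are not complementary): 2 (at positions 2, 7)
Effective Tm = 52 − 2×3 = 52 − 6 = 46°C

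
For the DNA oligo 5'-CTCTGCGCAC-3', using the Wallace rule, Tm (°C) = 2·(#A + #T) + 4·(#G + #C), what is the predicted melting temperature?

Base counts: C=5, G=2, A=1, T=2
AT pairs contribute 3, GC pairs contribute 7.
Tm = 2(3) + 4(7) = 6 + 28 = 34°C

34°C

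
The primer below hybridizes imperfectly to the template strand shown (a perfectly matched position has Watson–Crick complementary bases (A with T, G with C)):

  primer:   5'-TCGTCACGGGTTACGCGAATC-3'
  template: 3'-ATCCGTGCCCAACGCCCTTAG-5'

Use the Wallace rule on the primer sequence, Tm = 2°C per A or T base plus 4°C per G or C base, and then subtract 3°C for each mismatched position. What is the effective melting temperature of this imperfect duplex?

Primer base counts: A=4, T=5, G=6, C=6 → A+T=9, G+C=12
Perfect-match Tm = 2(9) + 4(12) = 18 + 48 = 66°C
Mismatches (positions where the bases are not complementary): 4 (at positions 2, 4, 13, 16)
Effective Tm = 66 − 4×3 = 66 − 12 = 54°C

54°C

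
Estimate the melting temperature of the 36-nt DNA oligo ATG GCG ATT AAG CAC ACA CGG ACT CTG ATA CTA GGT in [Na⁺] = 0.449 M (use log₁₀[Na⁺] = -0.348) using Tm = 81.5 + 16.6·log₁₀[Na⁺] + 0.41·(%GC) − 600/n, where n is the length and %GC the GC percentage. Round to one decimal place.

Length n = 36. Counting bases: G=9, A=11, C=8, T=8
G+C = 17, so %GC = 17/36 × 100 = 47.222%
Salt term: 16.6 × (-0.348) = -5.777
GC term: 0.41 × 47.222 = 19.361; length term: −600/36 = −16.667
Tm = 81.5 + (-5.777) + 19.361 − 16.667 = 78.417 → 78.4°C

78.4°C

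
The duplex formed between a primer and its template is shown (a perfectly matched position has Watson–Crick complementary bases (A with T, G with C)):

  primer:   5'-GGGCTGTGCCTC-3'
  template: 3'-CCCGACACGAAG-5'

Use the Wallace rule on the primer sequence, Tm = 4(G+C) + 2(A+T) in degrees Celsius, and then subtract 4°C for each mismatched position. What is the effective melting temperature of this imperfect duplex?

Primer base counts: A=0, T=3, G=5, C=4 → A+T=3, G+C=9
Perfect-match Tm = 2(3) + 4(9) = 6 + 36 = 42°C
Mismatches (positions where the bases are not complementary): 1 (at position 10)
Effective Tm = 42 − 1×4 = 42 − 4 = 38°C

38°C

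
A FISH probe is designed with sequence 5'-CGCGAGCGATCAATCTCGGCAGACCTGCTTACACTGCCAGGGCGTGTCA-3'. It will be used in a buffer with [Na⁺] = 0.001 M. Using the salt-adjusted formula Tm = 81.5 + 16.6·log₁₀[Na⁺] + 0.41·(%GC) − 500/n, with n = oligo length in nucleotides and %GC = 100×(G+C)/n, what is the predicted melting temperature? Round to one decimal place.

46.6°C

Length n = 49. Counting bases: T=9, A=10, G=14, C=16
G+C = 30, so %GC = 30/49 × 100 = 61.224%
Salt term: 16.6 × (-3) = -49.8
GC term: 0.41 × 61.224 = 25.102; length term: −500/49 = −10.204
Tm = 81.5 + (-49.8) + 25.102 − 10.204 = 46.598 → 46.6°C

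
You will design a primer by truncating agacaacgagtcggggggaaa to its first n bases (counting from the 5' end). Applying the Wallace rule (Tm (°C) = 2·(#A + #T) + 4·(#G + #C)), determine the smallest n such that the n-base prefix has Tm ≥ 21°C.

First 7 bases: AGACAAC → Tm = 20°C (< 21°C)
First 8 bases: AGACAACG → Tm = 24°C (≥ 21°C)
Since every base adds ≥2°C, Tm only increases with n, so the threshold is first crossed at n = 8.

n = 8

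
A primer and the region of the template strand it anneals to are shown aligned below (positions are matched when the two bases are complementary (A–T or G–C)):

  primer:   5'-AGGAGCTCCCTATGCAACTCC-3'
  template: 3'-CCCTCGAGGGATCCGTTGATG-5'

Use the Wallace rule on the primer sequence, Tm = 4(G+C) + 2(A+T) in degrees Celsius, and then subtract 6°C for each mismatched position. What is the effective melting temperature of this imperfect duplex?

48°C

Primer base counts: A=5, T=4, G=4, C=8 → A+T=9, G+C=12
Perfect-match Tm = 2(9) + 4(12) = 18 + 48 = 66°C
Mismatches (positions where the bases are not complementary): 3 (at positions 1, 13, 20)
Effective Tm = 66 − 3×6 = 66 − 18 = 48°C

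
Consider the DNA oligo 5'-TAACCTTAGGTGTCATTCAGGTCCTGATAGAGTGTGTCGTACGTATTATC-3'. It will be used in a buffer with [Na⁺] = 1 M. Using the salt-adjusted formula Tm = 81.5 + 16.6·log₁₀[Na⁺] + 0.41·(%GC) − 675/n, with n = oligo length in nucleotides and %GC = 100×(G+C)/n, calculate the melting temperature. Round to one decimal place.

85.2°C

Length n = 50. T=18, G=12, C=9, A=11
G+C = 21, so %GC = 21/50 × 100 = 42%
Salt term: 16.6 × (0) = 0
GC term: 0.41 × 42 = 17.22; length term: −675/50 = −13.5
Tm = 81.5 + (0) + 17.22 − 13.5 = 85.22 → 85.2°C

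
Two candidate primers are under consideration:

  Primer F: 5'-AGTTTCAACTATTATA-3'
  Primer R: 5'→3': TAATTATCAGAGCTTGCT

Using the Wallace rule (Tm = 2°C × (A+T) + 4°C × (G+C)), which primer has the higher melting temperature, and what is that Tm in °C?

Primer F: A+T=13, G+C=3 → Tm = 2(13)+4(3) = 38°C
Primer R: A+T=12, G+C=6 → Tm = 2(12)+4(6) = 48°C
38°C vs 48°C → primer R is higher.

Primer R, 48°C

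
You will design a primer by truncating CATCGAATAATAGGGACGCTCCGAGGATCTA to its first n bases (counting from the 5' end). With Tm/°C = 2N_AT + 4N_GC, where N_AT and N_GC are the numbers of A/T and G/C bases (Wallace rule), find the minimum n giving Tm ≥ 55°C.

First 18 bases: CATCGAATAATAGGGACG → Tm = 52°C (< 55°C)
First 19 bases: CATCGAATAATAGGGACGC → Tm = 56°C (≥ 55°C)
Since every base adds ≥2°C, Tm only increases with n, so the threshold is first crossed at n = 19.

n = 19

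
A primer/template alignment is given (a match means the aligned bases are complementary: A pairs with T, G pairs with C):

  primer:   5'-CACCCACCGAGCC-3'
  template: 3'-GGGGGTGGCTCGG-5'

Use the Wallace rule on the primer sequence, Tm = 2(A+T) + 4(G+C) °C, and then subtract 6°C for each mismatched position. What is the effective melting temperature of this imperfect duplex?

Primer base counts: A=3, T=0, G=2, C=8 → A+T=3, G+C=10
Perfect-match Tm = 2(3) + 4(10) = 6 + 40 = 46°C
Mismatches (positions where the bases are not complementary): 1 (at position 2)
Effective Tm = 46 − 1×6 = 46 − 6 = 40°C

40°C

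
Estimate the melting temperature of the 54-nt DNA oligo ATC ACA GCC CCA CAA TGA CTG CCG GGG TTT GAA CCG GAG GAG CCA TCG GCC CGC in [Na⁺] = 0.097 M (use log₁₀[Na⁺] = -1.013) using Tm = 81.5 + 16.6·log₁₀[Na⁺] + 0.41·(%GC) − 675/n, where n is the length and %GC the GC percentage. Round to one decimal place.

Length n = 54. G=16, A=12, T=7, C=19
G+C = 35, so %GC = 35/54 × 100 = 64.815%
Salt term: 16.6 × (-1.013) = -16.816
GC term: 0.41 × 64.815 = 26.574; length term: −675/54 = −12.5
Tm = 81.5 + (-16.816) + 26.574 − 12.5 = 78.758 → 78.8°C

78.8°C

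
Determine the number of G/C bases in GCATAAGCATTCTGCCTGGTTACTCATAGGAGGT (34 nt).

16

Scanning the sequence gives T=10, C=7, G=9, A=8.
Total G or C: 9 + 7 = 16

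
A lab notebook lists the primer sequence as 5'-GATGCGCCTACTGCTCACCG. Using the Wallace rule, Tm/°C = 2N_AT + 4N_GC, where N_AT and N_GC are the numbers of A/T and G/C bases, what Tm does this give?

66°C

Scanning the sequence gives C=8, A=3, T=4, G=5.
So N_AT = 7 and N_GC = 13.
Tm = 2×7 + 4×13 = 66°C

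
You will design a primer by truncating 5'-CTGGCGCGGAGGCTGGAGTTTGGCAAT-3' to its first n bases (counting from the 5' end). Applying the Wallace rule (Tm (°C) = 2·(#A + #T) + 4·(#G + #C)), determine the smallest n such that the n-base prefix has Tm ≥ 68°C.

n = 20

First 19 bases: CTGGCGCGGAGGCTGGAGT → Tm = 66°C (< 68°C)
First 20 bases: CTGGCGCGGAGGCTGGAGTT → Tm = 68°C (≥ 68°C)
Each additional base adds 2°C (A/T) or 4°C (G/C), so Tm is non-decreasing in n; n = 20 is the first length to reach 68°C.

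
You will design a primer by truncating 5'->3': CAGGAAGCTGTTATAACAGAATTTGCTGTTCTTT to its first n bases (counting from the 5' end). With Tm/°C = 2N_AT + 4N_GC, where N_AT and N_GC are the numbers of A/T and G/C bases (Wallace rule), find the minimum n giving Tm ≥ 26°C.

n = 8

First 7 bases: CAGGAAG → Tm = 22°C (< 26°C)
First 8 bases: CAGGAAGC → Tm = 26°C (≥ 26°C)
Since every base adds ≥2°C, Tm only increases with n, so the threshold is first crossed at n = 8.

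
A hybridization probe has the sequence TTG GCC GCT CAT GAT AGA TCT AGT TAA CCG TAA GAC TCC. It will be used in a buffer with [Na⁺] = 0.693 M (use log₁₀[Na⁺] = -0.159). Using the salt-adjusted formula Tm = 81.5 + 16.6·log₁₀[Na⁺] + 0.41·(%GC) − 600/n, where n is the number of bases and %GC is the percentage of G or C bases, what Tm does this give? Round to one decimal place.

82.4°C

Length n = 39. Base counts: T=11, C=10, G=8, A=10
G+C = 18, so %GC = 18/39 × 100 = 46.154%
Salt term: 16.6 × (-0.159) = -2.639
GC term: 0.41 × 46.154 = 18.923; length term: −600/39 = −15.385
Tm = 81.5 + (-2.639) + 18.923 − 15.385 = 82.399 → 82.4°C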